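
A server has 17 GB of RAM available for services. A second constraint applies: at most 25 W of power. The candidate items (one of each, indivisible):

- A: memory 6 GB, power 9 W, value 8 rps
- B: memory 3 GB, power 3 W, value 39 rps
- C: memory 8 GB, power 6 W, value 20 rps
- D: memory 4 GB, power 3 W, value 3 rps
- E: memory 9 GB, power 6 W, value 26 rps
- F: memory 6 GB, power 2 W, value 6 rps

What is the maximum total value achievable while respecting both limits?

Feasible sets respecting both limits:
- B+D+E: memory 16, power 12, value 68
- A+B+C: memory 17, power 18, value 67
- B+E: memory 12, power 9, value 65
- B+C+F: memory 17, power 11, value 65
Best: 68 rps.

68 rps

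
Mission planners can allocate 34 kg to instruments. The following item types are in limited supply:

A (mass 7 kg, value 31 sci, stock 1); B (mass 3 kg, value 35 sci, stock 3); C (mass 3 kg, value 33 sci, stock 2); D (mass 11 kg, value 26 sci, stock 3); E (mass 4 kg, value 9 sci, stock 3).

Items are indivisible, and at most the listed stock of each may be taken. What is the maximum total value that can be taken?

229 sci

Top feasible selections:
- 1×A + 3×B + 2×C + 3×E: mass 34, value 229
- 1×A + 3×B + 2×C + 1×D: mass 33, value 228
Best: 229 sci.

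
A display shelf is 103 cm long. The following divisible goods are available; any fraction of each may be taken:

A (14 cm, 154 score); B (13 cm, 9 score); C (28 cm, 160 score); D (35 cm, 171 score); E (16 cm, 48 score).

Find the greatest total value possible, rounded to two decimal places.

Take in order of value per unit:
- A (154/14 per unit): all 14 → value 154, running total 154.00
- C (160/28 per unit): all 28 → value 160, running total 314.00
- D (171/35 per unit): all 35 → value 171, running total 485.00
- E (48/16 per unit): all 16 → value 48, running total 533.00
- B (9/13 per unit): 10 of 13 → value 10×9/13 = 6.9231, running total 539.92
Total 539.92.

539.92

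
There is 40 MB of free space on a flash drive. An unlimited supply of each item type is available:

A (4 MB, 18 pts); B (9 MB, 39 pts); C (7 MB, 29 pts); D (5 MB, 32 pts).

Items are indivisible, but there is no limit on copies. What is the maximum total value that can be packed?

256 pts

Best value-per-unit is D at 32/5, and filling with it alone uses size 8×5=40. No mix of the others beats 8×32 = 256.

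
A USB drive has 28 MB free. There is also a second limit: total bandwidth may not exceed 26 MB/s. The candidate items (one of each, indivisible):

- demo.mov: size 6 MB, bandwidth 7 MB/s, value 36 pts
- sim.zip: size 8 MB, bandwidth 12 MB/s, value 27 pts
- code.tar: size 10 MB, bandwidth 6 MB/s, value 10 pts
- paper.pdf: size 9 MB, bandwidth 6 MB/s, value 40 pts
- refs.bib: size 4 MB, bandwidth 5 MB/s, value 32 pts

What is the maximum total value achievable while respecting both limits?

108 pts

Feasible sets respecting both limits:
- demo.mov+paper.pdf+refs.bib: size 19, bandwidth 18, value 108
- demo.mov+sim.zip+paper.pdf: size 23, bandwidth 25, value 103
- sim.zip+paper.pdf+refs.bib: size 21, bandwidth 23, value 99
Best: 108 pts.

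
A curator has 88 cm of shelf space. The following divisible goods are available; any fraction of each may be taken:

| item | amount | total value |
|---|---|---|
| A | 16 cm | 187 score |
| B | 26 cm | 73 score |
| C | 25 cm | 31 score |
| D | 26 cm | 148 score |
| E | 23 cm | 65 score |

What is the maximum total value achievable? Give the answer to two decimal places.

464.58

Take in order of value per unit:
- A (187/16 per unit): all 16 → value 187, running total 187.00
- D (148/26 per unit): all 26 → value 148, running total 335.00
- E (65/23 per unit): all 23 → value 65, running total 400.00
- B (73/26 per unit): 23 of 26 → value 23×73/26 = 64.5769, running total 464.58
Total 464.58.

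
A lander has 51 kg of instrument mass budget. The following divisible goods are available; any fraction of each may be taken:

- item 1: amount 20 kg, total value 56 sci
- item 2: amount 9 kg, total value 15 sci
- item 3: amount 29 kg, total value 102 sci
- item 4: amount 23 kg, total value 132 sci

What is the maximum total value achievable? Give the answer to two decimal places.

Take in order of value per unit:
- item 4 (132/23 per unit): all 23 → value 132, running total 132.00
- item 3 (102/29 per unit): 28 of 29 → value 28×102/29 = 98.4828, running total 230.48
Total 230.48.

230.48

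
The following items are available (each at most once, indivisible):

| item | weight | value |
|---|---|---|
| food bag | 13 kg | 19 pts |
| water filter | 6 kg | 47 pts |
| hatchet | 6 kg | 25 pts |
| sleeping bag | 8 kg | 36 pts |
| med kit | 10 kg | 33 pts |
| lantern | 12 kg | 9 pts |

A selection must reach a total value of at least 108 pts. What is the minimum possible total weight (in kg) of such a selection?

Subsets with value ≥ 108, sorted by total weight:
- water filter+hatchet+sleeping bag: weight 20, value 108
- water filter+sleeping bag+med kit: weight 24, value 116
Minimum weight: 20 kg.

20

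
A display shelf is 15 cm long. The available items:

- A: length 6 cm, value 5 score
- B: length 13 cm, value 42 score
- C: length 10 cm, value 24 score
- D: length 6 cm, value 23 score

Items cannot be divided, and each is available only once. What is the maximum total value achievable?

42 score

Check high-value combinations within 15 cm:
- B: length 13, value 42
- A+D: length 6+6=12, value 5+23=28
- C: length 10, value 24
Best: 42 score.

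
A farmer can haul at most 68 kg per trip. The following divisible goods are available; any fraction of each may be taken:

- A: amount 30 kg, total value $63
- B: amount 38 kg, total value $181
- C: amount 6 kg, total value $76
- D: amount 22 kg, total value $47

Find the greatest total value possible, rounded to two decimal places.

308.20

Take in order of value per unit:
- C (76/6 per unit): all 6 → value 76, running total 76.00
- B (181/38 per unit): all 38 → value 181, running total 257.00
- D (47/22 per unit): all 22 → value 47, running total 304.00
- A (63/30 per unit): 2 of 30 → value 2×63/30 = 4.2000, running total 308.20
Total 308.20.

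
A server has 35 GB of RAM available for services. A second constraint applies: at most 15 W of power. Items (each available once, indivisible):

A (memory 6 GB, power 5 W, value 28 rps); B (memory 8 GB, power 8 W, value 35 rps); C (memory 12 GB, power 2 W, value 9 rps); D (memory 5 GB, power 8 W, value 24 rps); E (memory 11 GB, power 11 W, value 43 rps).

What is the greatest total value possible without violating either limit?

Feasible sets respecting both limits:
- A+B+C: memory 26, power 15, value 72
- A+B: memory 14, power 13, value 63
- A+C+D: memory 23, power 15, value 61
- A+D: memory 11, power 13, value 52
Best: 72 rps.

72 rps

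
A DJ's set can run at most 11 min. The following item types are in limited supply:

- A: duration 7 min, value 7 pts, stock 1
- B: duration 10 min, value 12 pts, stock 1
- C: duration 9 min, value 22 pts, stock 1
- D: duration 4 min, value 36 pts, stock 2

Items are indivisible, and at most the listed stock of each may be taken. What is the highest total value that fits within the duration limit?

Best selections within duration 11 and stock limits:
- 2×D: duration 8, value 72
- 1×A + 1×D: duration 11, value 43
- 1×D: duration 4, value 36
- 1×C: duration 9, value 22
Best: 72 pts.

72 pts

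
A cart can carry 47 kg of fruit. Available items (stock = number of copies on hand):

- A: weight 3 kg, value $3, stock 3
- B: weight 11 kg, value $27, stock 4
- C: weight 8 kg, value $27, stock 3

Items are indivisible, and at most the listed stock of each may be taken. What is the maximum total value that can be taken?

Top feasible selections:
- 2×B + 3×C: weight 46, value 135
- 3×A + 1×B + 3×C: weight 44, value 117
Best: $135.

$135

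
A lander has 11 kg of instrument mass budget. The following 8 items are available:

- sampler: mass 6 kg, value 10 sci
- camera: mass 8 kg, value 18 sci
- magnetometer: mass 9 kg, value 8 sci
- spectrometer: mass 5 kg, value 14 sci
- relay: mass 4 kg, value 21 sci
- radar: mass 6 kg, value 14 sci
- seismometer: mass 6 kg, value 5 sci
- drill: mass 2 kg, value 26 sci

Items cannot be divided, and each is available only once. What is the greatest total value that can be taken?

61 sci

This is a 0/1 knapsack; check combinations near the capacity.
- spectrometer+relay+drill: mass 5+4+2=11, value 14+21+26=61
- relay+drill: mass 4+2=6, value 21+26=47
- camera+drill: mass 8+2=10, value 18+26=44
- spectrometer+drill: mass 5+2=7, value 14+26=40
- radar+drill: mass 6+2=8, value 14+26=40
Best: 61 sci.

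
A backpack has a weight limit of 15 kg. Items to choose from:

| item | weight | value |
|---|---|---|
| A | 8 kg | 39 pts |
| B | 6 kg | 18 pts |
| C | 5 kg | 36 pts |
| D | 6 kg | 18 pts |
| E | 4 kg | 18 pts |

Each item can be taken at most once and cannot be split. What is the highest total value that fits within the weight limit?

Check high-value combinations within 15 kg:
- A+C: weight 8+5=13, value 39+36=75
- B+C+E: weight 6+5+4=15, value 18+36+18=72
- C+D+E: weight 5+6+4=15, value 36+18+18=72
- A+E: weight 8+4=12, value 39+18=57
- A+B: weight 8+6=14, value 39+18=57
Best: 75 pts.

75 pts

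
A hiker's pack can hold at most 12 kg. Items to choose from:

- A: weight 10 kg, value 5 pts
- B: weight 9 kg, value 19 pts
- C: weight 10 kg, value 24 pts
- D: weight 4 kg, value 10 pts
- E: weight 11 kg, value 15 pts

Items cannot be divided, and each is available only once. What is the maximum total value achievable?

This is a 0/1 knapsack; check combinations near the capacity.
- C: weight 10, value 24
- B: weight 9, value 19
- E: weight 11, value 15
- D: weight 4, value 10
Best: 24 pts.

24 pts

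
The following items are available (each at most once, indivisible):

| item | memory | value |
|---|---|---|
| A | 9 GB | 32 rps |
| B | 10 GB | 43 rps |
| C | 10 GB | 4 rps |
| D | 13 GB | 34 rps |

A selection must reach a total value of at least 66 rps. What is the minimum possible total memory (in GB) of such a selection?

Subsets with value ≥ 66, sorted by total memory:
- A+B: memory 19, value 75
- A+D: memory 22, value 66
- B+D: memory 23, value 77
Minimum memory: 19 GB.

19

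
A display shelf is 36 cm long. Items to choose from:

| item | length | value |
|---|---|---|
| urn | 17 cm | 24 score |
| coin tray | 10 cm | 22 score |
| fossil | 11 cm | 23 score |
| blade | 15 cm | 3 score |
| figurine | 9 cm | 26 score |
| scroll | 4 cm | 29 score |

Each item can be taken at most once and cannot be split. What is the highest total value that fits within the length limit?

100 score

Check high-value combinations within 36 cm:
- coin tray+fossil+figurine+scroll: length 10+11+9+4=34, value 22+23+26+29=100
- urn+figurine+scroll: length 17+9+4=30, value 24+26+29=79
- fossil+figurine+scroll: length 11+9+4=24, value 23+26+29=78
- coin tray+figurine+scroll: length 10+9+4=23, value 22+26+29=77
Best: 100 score.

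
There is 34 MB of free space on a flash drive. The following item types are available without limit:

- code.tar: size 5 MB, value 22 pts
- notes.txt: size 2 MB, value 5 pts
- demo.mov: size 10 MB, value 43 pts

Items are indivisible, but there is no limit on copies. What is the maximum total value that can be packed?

Best value-per-unit is code.tar at 22/5; filling with it alone gives 6×22 = 132.
Optimal mix: 6×code.tar + 2×notes.txt → size 34, value 142.

142 pts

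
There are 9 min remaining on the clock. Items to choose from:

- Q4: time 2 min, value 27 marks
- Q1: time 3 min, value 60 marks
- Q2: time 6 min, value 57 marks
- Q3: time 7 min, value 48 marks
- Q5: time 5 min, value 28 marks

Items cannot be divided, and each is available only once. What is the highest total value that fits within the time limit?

117 marks

Check high-value combinations within 9 min:
- Q1+Q2: time 3+6=9, value 60+57=117
- Q1+Q5: time 3+5=8, value 60+28=88
- Q4+Q1: time 2+3=5, value 27+60=87
- Q4+Q2: time 2+6=8, value 27+57=84
- Q4+Q3: time 2+7=9, value 27+48=75
Best: 117 marks.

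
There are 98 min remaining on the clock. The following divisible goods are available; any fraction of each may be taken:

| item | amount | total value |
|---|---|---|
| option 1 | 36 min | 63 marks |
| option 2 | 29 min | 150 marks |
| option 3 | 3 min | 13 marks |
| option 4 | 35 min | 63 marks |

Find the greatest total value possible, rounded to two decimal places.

Take in order of value per unit:
- option 2 (150/29 per unit): all 29 → value 150, running total 150.00
- option 3 (13/3 per unit): all 3 → value 13, running total 163.00
- option 4 (63/35 per unit): all 35 → value 63, running total 226.00
- option 1 (63/36 per unit): 31 of 36 → value 31×63/36 = 54.2500, running total 280.25
Total 280.25.

280.25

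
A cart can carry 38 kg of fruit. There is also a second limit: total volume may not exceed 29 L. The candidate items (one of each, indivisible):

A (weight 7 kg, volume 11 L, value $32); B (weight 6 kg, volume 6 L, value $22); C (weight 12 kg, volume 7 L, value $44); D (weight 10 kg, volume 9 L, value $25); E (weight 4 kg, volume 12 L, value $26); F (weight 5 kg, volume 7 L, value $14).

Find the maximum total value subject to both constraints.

$105

Feasible sets respecting both limits:
- B+C+D+F: weight 33, volume 29, value 105
- A+C+D: weight 29, volume 27, value 101
- A+B+C: weight 25, volume 24, value 98
Best: $105.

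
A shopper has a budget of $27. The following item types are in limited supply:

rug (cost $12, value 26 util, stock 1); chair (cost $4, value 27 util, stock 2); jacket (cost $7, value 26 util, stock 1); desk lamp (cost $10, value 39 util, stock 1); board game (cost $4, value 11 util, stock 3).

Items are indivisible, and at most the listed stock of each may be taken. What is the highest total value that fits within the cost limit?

119 util

Best selections within cost 27 and stock limits:
- 2×chair + 1×jacket + 1×desk lamp: cost 25, value 119
- 2×chair + 1×desk lamp + 2×board game: cost 26, value 115
- 2×chair + 1×jacket + 3×board game: cost 27, value 113
Best: 119 util.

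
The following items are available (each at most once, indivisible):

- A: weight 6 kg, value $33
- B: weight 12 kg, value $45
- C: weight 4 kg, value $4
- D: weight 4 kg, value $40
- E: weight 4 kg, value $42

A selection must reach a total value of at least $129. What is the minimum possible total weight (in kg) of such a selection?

24

Subsets with value ≥ 129, sorted by total weight:
- B+C+D+E: weight 24, value 131
- A+B+D+E: weight 26, value 160
- A+B+C+D+E: weight 30, value 164
Minimum weight: 24 kg.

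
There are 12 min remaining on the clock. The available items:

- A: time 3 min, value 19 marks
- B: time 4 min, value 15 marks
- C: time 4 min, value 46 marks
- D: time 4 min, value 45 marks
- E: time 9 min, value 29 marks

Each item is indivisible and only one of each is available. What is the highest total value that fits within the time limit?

110 marks

This is a 0/1 knapsack; check combinations near the capacity.
- A+C+D: time 3+4+4=11, value 19+46+45=110
- B+C+D: time 4+4+4=12, value 15+46+45=106
- C+D: time 4+4=8, value 46+45=91
- A+B+C: time 3+4+4=11, value 19+15+46=80
- A+B+D: time 3+4+4=11, value 19+15+45=79
Best: 110 marks.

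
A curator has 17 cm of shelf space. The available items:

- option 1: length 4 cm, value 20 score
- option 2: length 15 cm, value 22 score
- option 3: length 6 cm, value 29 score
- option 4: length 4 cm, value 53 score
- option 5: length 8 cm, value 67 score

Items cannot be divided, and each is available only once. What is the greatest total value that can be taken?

140 score

This is a 0/1 knapsack; check combinations near the capacity.
- option 1+option 4+option 5: length 4+4+8=16, value 20+53+67=140
- option 4+option 5: length 4+8=12, value 53+67=120
- option 1+option 3+option 4: length 4+6+4=14, value 20+29+53=102
- option 3+option 5: length 6+8=14, value 29+67=96
Best: 140 score.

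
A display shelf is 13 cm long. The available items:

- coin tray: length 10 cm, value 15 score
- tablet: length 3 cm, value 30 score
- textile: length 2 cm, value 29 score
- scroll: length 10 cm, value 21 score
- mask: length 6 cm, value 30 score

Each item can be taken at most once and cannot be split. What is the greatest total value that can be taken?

89 score

Check high-value combinations within 13 cm:
- tablet+textile+mask: length 3+2+6=11, value 30+29+30=89
- tablet+mask: length 3+6=9, value 30+30=60
- tablet+textile: length 3+2=5, value 30+29=59
Best: 89 score.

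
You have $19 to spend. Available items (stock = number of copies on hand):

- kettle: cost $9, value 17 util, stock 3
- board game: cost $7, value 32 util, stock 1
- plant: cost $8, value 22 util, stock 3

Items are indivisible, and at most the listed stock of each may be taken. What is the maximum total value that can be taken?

54 util

Best selections within cost 19 and stock limits:
- 1×board game + 1×plant: cost 15, value 54
- 1×kettle + 1×board game: cost 16, value 49
Best: 54 util.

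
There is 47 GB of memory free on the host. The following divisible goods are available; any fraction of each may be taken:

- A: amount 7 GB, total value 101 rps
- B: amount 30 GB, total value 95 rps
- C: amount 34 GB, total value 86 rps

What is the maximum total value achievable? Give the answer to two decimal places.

Take in order of value per unit:
- A (101/7 per unit): all 7 → value 101, running total 101.00
- B (95/30 per unit): all 30 → value 95, running total 196.00
- C (86/34 per unit): 10 of 34 → value 10×86/34 = 25.2941, running total 221.29
Total 221.29.

221.29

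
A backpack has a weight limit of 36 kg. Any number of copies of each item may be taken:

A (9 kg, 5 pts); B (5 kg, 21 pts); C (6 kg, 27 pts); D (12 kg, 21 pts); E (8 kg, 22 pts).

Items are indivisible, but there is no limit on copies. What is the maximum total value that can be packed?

Best value-per-unit is C at 27/6, and filling with it alone uses weight 6×6=36. No mix of the others beats 6×27 = 162.

162 pts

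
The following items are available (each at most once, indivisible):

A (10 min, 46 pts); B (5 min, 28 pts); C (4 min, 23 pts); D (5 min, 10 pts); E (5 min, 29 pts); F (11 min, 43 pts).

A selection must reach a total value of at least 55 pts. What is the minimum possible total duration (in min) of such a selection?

Subsets with value ≥ 55, sorted by total duration:
- B+E: duration 10, value 57
- B+C+E: duration 14, value 80
- A+C: duration 14, value 69
- C+D+E: duration 14, value 62
Minimum duration: 10 min.

10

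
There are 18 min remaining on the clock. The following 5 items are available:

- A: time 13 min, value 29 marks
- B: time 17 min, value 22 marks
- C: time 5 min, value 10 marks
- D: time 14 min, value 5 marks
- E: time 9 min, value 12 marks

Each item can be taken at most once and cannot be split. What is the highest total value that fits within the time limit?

Check high-value combinations within 18 min:
- A+C: time 13+5=18, value 29+10=39
- A: time 13, value 29
- C+E: time 5+9=14, value 10+12=22
Best: 39 marks.

39 marks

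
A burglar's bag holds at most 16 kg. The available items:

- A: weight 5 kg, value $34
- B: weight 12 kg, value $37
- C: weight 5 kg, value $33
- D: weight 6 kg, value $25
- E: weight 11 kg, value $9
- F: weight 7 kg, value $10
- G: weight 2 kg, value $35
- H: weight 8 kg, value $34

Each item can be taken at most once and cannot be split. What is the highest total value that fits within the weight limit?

Check high-value combinations within 16 kg:
- A+G+H: weight 5+2+8=15, value 34+35+34=103
- A+C+G: weight 5+5+2=12, value 34+33+35=102
- C+G+H: weight 5+2+8=15, value 33+35+34=102
Best: $103.

$103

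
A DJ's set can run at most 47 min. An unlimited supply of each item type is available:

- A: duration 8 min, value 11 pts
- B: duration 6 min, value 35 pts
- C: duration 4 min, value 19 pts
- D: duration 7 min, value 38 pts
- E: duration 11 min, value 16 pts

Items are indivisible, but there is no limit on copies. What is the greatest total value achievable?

267 pts

Best value-per-unit is B at 35/6; filling with it alone gives 7×35 = 245.
Optimal mix: 6×B + 1×C + 1×D → duration 47, value 267.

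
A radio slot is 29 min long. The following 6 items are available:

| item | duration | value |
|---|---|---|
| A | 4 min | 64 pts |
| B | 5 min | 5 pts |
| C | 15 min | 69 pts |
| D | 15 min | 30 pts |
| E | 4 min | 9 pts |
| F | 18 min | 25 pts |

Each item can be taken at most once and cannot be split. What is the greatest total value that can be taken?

147 pts

Check high-value combinations within 29 min:
- A+B+C+E: duration 4+5+15+4=28, value 64+5+69+9=147
- A+C+E: duration 4+15+4=23, value 64+69+9=142
- A+B+C: duration 4+5+15=24, value 64+5+69=138
- A+C: duration 4+15=19, value 64+69=133
- A+B+D+E: duration 4+5+15+4=28, value 64+5+30+9=108
Best: 147 pts.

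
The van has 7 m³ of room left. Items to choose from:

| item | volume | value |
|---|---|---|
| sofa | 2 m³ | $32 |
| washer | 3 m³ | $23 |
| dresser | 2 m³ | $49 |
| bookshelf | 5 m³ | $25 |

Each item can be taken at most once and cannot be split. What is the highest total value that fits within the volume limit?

$104

This is a 0/1 knapsack; check combinations near the capacity.
- sofa+washer+dresser: volume 2+3+2=7, value 32+23+49=104
- sofa+dresser: volume 2+2=4, value 32+49=81
- dresser+bookshelf: volume 2+5=7, value 49+25=74
- washer+dresser: volume 3+2=5, value 23+49=72
- sofa+bookshelf: volume 2+5=7, value 32+25=57
Best: $104.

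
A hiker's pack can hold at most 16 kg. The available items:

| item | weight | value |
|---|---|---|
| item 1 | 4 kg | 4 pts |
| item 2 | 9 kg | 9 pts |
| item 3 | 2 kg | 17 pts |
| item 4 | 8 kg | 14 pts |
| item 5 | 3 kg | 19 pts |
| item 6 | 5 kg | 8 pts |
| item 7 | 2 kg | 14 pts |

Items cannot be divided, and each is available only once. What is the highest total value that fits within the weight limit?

Check high-value combinations within 16 kg:
- item 3+item 4+item 5+item 7: weight 2+8+3+2=15, value 17+14+19+14=64
- item 1+item 3+item 5+item 6+item 7: weight 4+2+3+5+2=16, value 4+17+19+8+14=62
- item 2+item 3+item 5+item 7: weight 9+2+3+2=16, value 9+17+19+14=59
- item 3+item 5+item 6+item 7: weight 2+3+5+2=12, value 17+19+8+14=58
- item 1+item 3+item 5+item 7: weight 4+2+3+2=11, value 4+17+19+14=54
Best: 64 pts.

64 pts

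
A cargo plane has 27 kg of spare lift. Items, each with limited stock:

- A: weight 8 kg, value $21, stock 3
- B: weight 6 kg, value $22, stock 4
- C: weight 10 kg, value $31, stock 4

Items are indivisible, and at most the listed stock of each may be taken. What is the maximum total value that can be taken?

$88

Top feasible selections:
- 4×B: weight 24, value 88
- 1×A + 3×B: weight 26, value 87
- 1×B + 2×C: weight 26, value 84
Best: $88.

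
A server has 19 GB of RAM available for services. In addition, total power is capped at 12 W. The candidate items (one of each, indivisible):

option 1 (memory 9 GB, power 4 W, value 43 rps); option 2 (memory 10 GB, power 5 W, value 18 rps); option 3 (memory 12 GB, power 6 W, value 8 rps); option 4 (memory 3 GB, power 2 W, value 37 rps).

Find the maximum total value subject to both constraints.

80 rps

Feasible sets respecting both limits:
- option 1+option 4: memory 12, power 6, value 80
- option 1+option 2: memory 19, power 9, value 61
- option 2+option 4: memory 13, power 7, value 55
- option 3+option 4: memory 15, power 8, value 45
Best: 80 rps.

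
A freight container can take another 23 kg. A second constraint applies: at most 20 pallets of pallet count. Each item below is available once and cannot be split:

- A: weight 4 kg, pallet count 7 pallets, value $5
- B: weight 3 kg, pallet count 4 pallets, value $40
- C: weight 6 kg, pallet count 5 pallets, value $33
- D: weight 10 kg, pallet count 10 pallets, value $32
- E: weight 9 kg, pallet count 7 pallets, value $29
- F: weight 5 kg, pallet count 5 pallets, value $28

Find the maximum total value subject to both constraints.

Feasible sets respecting both limits:
- B+C+D: weight 19, pallet count 19, value 105
- B+C+E: weight 18, pallet count 16, value 102
- B+C+F: weight 14, pallet count 14, value 101
Best: $105.

$105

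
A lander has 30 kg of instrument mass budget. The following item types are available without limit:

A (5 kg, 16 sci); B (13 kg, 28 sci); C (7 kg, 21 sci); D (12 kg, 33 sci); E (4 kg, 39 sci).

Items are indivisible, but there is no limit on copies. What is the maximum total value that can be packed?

Best value-per-unit is E at 39/4, and filling with it alone uses mass 7×4=28. No mix of the others beats 7×39 = 273.

273 sci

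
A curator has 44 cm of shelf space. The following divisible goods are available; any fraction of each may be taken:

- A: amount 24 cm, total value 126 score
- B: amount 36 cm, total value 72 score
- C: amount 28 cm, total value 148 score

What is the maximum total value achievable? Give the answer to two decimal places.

232.00

Take in order of value per unit:
- C (148/28 per unit): all 28 → value 148, running total 148.00
- A (126/24 per unit): 16 of 24 → value 16×126/24 = 84.0000, running total 232.00
Total 232.00.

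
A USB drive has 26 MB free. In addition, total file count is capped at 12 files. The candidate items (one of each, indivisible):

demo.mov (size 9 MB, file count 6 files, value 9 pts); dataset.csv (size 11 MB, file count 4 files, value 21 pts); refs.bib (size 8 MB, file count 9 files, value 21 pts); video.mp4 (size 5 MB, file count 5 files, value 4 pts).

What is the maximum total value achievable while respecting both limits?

30 pts

Feasible sets respecting both limits:
- demo.mov+dataset.csv: size 20, file count 10, value 30
- dataset.csv+video.mp4: size 16, file count 9, value 25
- dataset.csv: size 11, file count 4, value 21
- refs.bib: size 8, file count 9, value 21
Best: 30 pts.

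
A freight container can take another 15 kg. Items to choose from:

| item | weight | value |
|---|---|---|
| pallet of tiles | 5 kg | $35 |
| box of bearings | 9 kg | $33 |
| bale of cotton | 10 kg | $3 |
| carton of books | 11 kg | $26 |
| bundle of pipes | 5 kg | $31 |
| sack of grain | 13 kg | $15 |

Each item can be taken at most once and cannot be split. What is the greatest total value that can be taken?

Check high-value combinations within 15 kg:
- pallet of tiles+box of bearings: weight 5+9=14, value 35+33=68
- pallet of tiles+bundle of pipes: weight 5+5=10, value 35+31=66
- box of bearings+bundle of pipes: weight 9+5=14, value 33+31=64
Best: $68.

$68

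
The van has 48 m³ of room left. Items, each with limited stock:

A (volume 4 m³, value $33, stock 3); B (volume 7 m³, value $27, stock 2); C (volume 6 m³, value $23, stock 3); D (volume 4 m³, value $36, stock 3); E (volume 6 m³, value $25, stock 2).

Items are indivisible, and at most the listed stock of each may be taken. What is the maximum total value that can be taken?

Top feasible selections:
- 3×A + 2×C + 3×D + 2×E: volume 48, value 303
- 3×A + 3×C + 3×D + 1×E: volume 48, value 301
- 3×A + 2×B + 3×D + 1×E: volume 44, value 286
- 3×A + 1×B + 3×D + 2×E: volume 43, value 284
Best: $303.

$303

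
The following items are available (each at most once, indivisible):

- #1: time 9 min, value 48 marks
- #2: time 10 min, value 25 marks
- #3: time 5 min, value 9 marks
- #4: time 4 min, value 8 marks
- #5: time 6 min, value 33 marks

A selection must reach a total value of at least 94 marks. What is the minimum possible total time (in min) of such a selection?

Subsets with value ≥ 94, sorted by total time:
- #1+#3+#4+#5: time 24, value 98
- #1+#2+#5: time 25, value 106
Minimum time: 24 min.

24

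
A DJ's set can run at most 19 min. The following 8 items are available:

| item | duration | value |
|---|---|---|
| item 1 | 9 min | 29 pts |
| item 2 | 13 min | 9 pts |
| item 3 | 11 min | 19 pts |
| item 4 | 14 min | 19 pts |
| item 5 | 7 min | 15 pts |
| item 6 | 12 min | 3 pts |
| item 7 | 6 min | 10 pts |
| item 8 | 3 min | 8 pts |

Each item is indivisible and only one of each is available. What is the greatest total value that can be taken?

52 pts

Check high-value combinations within 19 min:
- item 1+item 5+item 8: duration 9+7+3=19, value 29+15+8=52
- item 1+item 7+item 8: duration 9+6+3=18, value 29+10+8=47
- item 1+item 5: duration 9+7=16, value 29+15=44
- item 1+item 7: duration 9+6=15, value 29+10=39
- item 1+item 8: duration 9+3=12, value 29+8=37
Best: 52 pts.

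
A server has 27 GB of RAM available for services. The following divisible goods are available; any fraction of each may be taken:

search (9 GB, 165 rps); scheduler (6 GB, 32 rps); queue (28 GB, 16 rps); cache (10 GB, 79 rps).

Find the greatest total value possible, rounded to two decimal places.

277.14

Take in order of value per unit:
- search (165/9 per unit): all 9 → value 165, running total 165.00
- cache (79/10 per unit): all 10 → value 79, running total 244.00
- scheduler (32/6 per unit): all 6 → value 32, running total 276.00
- queue (16/28 per unit): 2 of 28 → value 2×16/28 = 1.1429, running total 277.14
Total 277.14.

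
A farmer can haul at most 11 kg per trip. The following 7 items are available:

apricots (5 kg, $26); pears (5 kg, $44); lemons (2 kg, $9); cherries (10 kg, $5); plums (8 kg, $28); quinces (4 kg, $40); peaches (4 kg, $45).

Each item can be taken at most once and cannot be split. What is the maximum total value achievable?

This is a 0/1 knapsack; check combinations near the capacity.
- pears+lemons+peaches: weight 5+2+4=11, value 44+9+45=98
- lemons+quinces+peaches: weight 2+4+4=10, value 9+40+45=94
- pears+lemons+quinces: weight 5+2+4=11, value 44+9+40=93
Best: $98.

$98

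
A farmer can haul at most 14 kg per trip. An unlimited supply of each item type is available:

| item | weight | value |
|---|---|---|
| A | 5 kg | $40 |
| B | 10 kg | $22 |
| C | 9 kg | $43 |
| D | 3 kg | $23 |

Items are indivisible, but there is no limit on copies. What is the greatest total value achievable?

$109

Best value-per-unit is A at 40/5; filling with it alone gives 2×40 = 80.
Optimal mix: 1×A + 3×D → weight 14, value 109.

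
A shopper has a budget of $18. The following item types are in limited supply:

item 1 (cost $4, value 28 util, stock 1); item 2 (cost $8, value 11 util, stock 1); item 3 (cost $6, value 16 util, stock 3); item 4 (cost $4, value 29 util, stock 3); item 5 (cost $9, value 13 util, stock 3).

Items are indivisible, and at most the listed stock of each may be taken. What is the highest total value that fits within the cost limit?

115 util

Best selections within cost 18 and stock limits:
- 1×item 1 + 3×item 4: cost 16, value 115
- 1×item 3 + 3×item 4: cost 18, value 103
Best: 115 util.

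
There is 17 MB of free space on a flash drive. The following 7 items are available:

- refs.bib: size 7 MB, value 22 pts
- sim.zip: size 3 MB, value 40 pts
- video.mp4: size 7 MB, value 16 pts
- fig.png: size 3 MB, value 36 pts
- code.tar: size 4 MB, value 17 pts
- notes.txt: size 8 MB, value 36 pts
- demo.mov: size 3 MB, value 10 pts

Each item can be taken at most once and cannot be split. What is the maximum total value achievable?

Check high-value combinations within 17 MB:
- sim.zip+fig.png+notes.txt+demo.mov: size 3+3+8+3=17, value 40+36+36+10=122
- refs.bib+sim.zip+fig.png+code.tar: size 7+3+3+4=17, value 22+40+36+17=115
- sim.zip+fig.png+notes.txt: size 3+3+8=14, value 40+36+36=112
Best: 122 pts.

122 pts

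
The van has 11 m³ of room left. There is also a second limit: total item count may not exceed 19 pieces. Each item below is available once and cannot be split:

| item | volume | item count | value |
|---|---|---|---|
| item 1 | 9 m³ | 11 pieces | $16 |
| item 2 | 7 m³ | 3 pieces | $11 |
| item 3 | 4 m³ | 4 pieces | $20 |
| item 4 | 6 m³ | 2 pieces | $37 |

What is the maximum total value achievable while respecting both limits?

Feasible sets respecting both limits:
- item 3+item 4: volume 10, item count 6, value 57
- item 4: volume 6, item count 2, value 37
- item 2+item 3: volume 11, item count 7, value 31
Best: $57.

$57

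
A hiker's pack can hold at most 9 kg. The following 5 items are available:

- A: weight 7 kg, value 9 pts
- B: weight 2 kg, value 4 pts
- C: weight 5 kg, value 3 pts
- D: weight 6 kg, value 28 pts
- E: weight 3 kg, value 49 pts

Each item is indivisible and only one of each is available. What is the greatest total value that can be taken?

Check high-value combinations within 9 kg:
- D+E: weight 6+3=9, value 28+49=77
- B+E: weight 2+3=5, value 4+49=53
- C+E: weight 5+3=8, value 3+49=52
- E: weight 3, value 49
Best: 77 pts.

77 pts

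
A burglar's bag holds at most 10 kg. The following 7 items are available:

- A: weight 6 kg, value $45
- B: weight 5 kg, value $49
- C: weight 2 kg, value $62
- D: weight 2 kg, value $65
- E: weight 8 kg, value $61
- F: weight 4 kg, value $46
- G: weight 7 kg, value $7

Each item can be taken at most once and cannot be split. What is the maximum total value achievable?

Check high-value combinations within 10 kg:
- B+C+D: weight 5+2+2=9, value 49+62+65=176
- C+D+F: weight 2+2+4=8, value 62+65+46=173
- A+C+D: weight 6+2+2=10, value 45+62+65=172
- C+D: weight 2+2=4, value 62+65=127
Best: $176.

$176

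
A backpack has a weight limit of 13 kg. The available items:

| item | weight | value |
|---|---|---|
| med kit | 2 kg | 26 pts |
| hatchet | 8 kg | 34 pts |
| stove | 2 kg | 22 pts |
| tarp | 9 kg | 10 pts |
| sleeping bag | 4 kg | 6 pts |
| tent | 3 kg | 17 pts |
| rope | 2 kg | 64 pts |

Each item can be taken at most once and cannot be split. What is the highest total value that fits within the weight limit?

135 pts

Check high-value combinations within 13 kg:
- med kit+stove+sleeping bag+tent+rope: weight 2+2+4+3+2=13, value 26+22+6+17+64=135
- med kit+stove+tent+rope: weight 2+2+3+2=9, value 26+22+17+64=129
- med kit+hatchet+rope: weight 2+8+2=12, value 26+34+64=124
Best: 135 pts.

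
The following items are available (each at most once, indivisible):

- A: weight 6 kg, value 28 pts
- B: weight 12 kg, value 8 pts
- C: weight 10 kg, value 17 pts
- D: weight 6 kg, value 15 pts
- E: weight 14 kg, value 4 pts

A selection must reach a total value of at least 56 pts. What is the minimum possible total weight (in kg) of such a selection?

Subsets with value ≥ 56, sorted by total weight:
- A+C+D: weight 22, value 60
- A+B+C+D: weight 34, value 68
- A+C+D+E: weight 36, value 64
- A+B+C+E: weight 42, value 57
Minimum weight: 22 kg.

22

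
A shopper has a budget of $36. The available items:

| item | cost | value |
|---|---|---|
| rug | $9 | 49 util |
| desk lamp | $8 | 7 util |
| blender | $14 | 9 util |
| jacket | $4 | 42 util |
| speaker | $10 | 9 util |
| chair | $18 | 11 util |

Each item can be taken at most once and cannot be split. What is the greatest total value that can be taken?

Check high-value combinations within $36:
- rug+desk lamp+jacket+speaker: cost 9+8+4+10=31, value 49+7+42+9=107
- rug+desk lamp+blender+jacket: cost 9+8+14+4=35, value 49+7+9+42=107
- rug+jacket+chair: cost 9+4+18=31, value 49+42+11=102
Best: 107 util.

107 util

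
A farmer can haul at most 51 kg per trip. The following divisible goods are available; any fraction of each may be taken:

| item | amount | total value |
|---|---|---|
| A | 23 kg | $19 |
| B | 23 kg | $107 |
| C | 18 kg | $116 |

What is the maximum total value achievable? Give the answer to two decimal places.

231.26

Take in order of value per unit:
- C (116/18 per unit): all 18 → value 116, running total 116.00
- B (107/23 per unit): all 23 → value 107, running total 223.00
- A (19/23 per unit): 10 of 23 → value 10×19/23 = 8.2609, running total 231.26
Total 231.26.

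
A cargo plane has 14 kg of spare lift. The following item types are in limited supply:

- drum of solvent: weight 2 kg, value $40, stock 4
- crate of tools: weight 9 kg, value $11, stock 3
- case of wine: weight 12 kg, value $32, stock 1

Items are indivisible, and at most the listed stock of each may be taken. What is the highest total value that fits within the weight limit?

$160

Best selections within weight 14 and stock limits:
- 4×drum of solvent: weight 8, value 160
- 3×drum of solvent: weight 6, value 120
Best: $160.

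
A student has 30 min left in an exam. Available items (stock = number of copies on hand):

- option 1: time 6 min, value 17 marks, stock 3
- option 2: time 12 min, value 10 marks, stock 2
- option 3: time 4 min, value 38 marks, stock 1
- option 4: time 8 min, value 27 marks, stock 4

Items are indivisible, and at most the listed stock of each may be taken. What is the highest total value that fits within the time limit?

Top feasible selections:
- 1×option 3 + 3×option 4: time 28, value 119
- 3×option 1 + 1×option 3 + 1×option 4: time 30, value 116
- 1×option 1 + 1×option 3 + 2×option 4: time 26, value 109
- 2×option 1 + 1×option 3 + 1×option 4: time 24, value 99
Best: 119 marks.

119 marks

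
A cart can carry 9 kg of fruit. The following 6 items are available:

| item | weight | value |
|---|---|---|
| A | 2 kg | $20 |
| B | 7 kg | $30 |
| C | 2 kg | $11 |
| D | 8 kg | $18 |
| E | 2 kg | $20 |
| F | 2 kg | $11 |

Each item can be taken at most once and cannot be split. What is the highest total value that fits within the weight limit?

Check high-value combinations within 9 kg:
- A+C+E+F: weight 2+2+2+2=8, value 20+11+20+11=62
- A+C+E: weight 2+2+2=6, value 20+11+20=51
- A+E+F: weight 2+2+2=6, value 20+20+11=51
- A+B: weight 2+7=9, value 20+30=50
Best: $62.

$62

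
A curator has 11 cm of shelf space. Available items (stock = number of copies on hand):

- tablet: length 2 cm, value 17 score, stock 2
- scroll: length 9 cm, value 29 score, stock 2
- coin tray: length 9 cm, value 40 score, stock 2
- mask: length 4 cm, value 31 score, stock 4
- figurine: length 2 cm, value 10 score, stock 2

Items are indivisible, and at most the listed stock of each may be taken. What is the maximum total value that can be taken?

Top feasible selections:
- 1×tablet + 2×mask: length 10, value 79
- 2×tablet + 1×mask + 1×figurine: length 10, value 75
- 2×mask + 1×figurine: length 10, value 72
- 1×tablet + 1×mask + 2×figurine: length 10, value 68
Best: 79 score.

79 score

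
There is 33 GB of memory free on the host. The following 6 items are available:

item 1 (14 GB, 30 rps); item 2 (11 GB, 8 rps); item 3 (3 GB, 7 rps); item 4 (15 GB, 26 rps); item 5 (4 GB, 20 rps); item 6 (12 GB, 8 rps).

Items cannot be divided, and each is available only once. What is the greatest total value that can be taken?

Check high-value combinations within 33 GB:
- item 1+item 4+item 5: memory 14+15+4=33, value 30+26+20=76
- item 1+item 2+item 3+item 5: memory 14+11+3+4=32, value 30+8+7+20=65
- item 1+item 3+item 5+item 6: memory 14+3+4+12=33, value 30+7+20+8=65
- item 1+item 3+item 4: memory 14+3+15=32, value 30+7+26=63
Best: 76 rps.

76 rps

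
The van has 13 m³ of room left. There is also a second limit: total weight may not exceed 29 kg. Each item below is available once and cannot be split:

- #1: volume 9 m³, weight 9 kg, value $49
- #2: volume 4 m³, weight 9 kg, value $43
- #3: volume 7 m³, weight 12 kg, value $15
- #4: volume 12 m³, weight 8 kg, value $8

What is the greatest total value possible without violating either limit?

$92

Feasible sets respecting both limits:
- #1+#2: volume 13, weight 18, value 92
- #2+#3: volume 11, weight 21, value 58
- #1: volume 9, weight 9, value 49
- #2: volume 4, weight 9, value 43
Best: $92.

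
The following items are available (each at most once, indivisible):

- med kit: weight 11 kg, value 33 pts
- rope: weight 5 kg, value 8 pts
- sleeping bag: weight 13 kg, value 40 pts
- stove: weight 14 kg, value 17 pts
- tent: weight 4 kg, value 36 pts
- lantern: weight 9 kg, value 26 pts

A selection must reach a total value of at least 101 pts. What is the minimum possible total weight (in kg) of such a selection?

26

Subsets with value ≥ 101, sorted by total weight:
- sleeping bag+tent+lantern: weight 26, value 102
- med kit+sleeping bag+tent: weight 28, value 109
Minimum weight: 26 kg.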